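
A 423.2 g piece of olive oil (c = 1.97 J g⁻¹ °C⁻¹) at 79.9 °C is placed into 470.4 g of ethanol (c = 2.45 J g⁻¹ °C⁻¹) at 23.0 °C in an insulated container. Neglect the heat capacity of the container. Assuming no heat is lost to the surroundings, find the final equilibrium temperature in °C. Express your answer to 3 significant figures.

Heat lost by olive oil = heat gained by ethanol.
(423.2)(1.97)(79.9 − T) = (470.4)(2.45)(T − 23.0)
833.704 (79.9 − T) = 1152.48 (T − 23.0)
66613 − 833.704 T = 1152.48 T − 26507
93120 = 1986.184 T
T = 46.88 °C

T_f = 46.9 °C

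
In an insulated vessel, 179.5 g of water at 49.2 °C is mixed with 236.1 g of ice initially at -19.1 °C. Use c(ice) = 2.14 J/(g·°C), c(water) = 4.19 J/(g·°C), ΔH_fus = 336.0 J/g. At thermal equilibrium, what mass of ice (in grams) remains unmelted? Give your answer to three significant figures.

m_ice remaining = 155 g

Heat to warm all ice to 0 °C: 236.1×2.14×19.1 = 9650.4 J
Heat released by water cooling to 0 °C: 179.5×4.19×49.2 = 37004 J
37004 J < 9650.4 + 236.1×336.0 = 88980.0 J, so not all ice melts; final T = 0 °C.
Heat left for melting: 37004 − 9650.4 = 27353.6 J
Mass melted = 27353.6 / 336.0 = 81.41 g
Ice remaining = 236.1 − 81.41 = 154.69 g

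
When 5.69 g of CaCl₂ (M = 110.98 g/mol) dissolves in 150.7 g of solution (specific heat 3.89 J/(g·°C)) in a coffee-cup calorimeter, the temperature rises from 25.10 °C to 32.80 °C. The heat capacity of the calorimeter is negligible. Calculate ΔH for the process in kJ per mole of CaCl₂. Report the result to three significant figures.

|ΔT| = |32.80 − 25.10| = 7.70 °C
|q_surr| = (150.7 × 3.89) × 7.70 = 586.223 × 7.70 = 4514 J
n(CaCl₂) = 5.69 / 110.98 = 0.05127 mol
Temperature rose, so q_rxn = −|q_surr| = -4.514 kJ
ΔH = q_rxn / n = -88.04 kJ/mol

ΔH = -88.0 kJ/mol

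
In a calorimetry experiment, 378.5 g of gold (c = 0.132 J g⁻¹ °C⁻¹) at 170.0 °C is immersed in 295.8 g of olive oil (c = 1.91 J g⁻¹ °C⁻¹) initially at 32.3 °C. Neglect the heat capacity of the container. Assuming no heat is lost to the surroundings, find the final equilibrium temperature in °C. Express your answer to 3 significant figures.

T_f = 43.5 °C

Heat lost by gold = heat gained by olive oil.
(378.5)(0.132)(170.0 − T) = (295.8)(1.91)(T − 32.3)
49.962 (170.0 − T) = 564.978 (T − 32.3)
8493.5 − 49.962 T = 564.978 T − 18249
26742.5 = 614.940 T
T = 43.49 °C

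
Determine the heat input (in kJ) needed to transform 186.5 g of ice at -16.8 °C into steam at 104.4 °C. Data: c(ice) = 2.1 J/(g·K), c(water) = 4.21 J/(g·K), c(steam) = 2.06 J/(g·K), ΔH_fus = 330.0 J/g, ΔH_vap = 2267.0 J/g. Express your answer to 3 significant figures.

q1 (heat ice -16.8→0.0 °C): 186.5 × 2.1 × 16.8 = 6580 J
q2 (melt at 0 °C): 186.5 × 330.0 = 61545 J
q3 (heat water 0.0→100.0 °C): 186.5 × 4.21 × 100.0 = 78517 J
q4 (vaporize at 100 °C): 186.5 × 2267.0 = 422796 J
q5 (heat steam 100.0→104.4 °C): 186.5 × 2.06 × 4.4 = 1690 J
Total: 6580 + 61545 + 78517 + 422796 + 1690 = 571128 J = 571 kJ

q = 571 kJ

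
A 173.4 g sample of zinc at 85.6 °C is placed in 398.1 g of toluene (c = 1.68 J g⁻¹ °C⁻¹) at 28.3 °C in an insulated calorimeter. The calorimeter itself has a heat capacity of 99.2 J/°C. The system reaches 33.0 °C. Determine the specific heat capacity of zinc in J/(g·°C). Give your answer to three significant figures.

q_gained = (398.1 × 1.68 + 99.2) × (33.0 − 28.3) = 3610 J
q_lost = 173.4 × c × (85.6 − 33.0) = 9120.84 c
Set equal: c = 3610 / 9120.84 = 0.396 J/(g·°C)

c = 0.396 J/(g·°C)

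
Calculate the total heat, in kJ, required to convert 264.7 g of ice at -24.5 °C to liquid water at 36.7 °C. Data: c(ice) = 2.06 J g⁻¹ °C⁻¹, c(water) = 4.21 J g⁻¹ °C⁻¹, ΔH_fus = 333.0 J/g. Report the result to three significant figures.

q = 142 kJ

q1 (heat ice -24.5→0.0 °C): 264.7 × 2.06 × 24.5 = 13359 J
q2 (melt at 0 °C): 264.7 × 333.0 = 88145 J
q3 (heat water 0.0→36.7 °C): 264.7 × 4.21 × 36.7 = 40898 J
Total: 13359 + 88145 + 40898 = 142402 J = 142 kJ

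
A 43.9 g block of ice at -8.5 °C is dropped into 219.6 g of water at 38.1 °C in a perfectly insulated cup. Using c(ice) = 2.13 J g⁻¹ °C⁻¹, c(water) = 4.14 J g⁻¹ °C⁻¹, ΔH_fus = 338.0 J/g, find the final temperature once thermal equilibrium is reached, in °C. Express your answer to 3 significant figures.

Heat to bring ice to 0 °C and melt it: q₁ = 43.9×2.13×8.5 + 43.9×338.0 = 15633 J
Heat the water can supply cooling to 0 °C: 219.6×4.14×38.1 = 34638.4 J > q₁, so all ice melts.
Energy balance: 219.6×4.14×(38.1 − T) = 15633 + 43.9×4.14×(T − 0)
909.144(38.1 − T) = 15633 + 181.746 T
34638.4 − 15633 = 1090.890 T
T = 19005.4 / 1090.890 = 17.42 °C

T_f = 17.4 °C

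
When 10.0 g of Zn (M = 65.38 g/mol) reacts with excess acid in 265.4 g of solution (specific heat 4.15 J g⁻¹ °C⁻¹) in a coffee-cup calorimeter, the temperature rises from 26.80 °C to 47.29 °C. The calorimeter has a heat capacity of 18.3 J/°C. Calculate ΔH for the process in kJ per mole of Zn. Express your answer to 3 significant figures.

ΔH = -150 kJ/mol

|ΔT| = |47.29 − 26.80| = 20.49 °C
|q_surr| = (265.4 × 4.15 + 18.3) × 20.49 = 1119.71 × 20.49 = 22940 J
n(Zn) = 10.0 / 65.38 = 0.1530 mol
Temperature rose, so q_rxn = −|q_surr| = -22.94 kJ
ΔH = q_rxn / n = -149.9 kJ/mol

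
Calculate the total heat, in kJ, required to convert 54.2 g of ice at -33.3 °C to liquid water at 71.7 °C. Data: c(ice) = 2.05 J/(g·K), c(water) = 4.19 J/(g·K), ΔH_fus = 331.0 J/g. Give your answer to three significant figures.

q1 (heat ice -33.3→0.0 °C): 54.2 × 2.05 × 33.3 = 3700 J
q2 (melt at 0 °C): 54.2 × 331.0 = 17940 J
q3 (heat water 0.0→71.7 °C): 54.2 × 4.19 × 71.7 = 16283 J
Total: 3700 + 17940 + 16283 = 37923 J = 37.9 kJ

q = 37.9 kJ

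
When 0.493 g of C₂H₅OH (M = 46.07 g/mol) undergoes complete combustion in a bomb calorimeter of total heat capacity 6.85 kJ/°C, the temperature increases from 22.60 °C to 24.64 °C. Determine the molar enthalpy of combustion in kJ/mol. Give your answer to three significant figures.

ΔT = 24.64 − 22.60 = 2.04 °C
q_cal = C_cal × ΔT = 6.85 × 2.04 = 13.974 kJ
n = 0.493 / 46.07 = 0.01070 mol
q_rxn = −q_cal = -13.974 kJ
ΔH = -13.974 / 0.01070 = -1306 kJ/mol

ΔH = -1310 kJ/mol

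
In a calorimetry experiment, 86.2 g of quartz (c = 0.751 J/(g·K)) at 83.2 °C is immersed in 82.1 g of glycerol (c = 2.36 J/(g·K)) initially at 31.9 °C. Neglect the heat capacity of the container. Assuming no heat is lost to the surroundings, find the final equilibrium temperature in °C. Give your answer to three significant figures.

T_f = 44.7 °C

Heat lost by quartz = heat gained by glycerol.
(86.2)(0.751)(83.2 − T) = (82.1)(2.36)(T − 31.9)
64.7362 (83.2 − T) = 193.756 (T − 31.9)
5386.1 − 64.7362 T = 193.756 T − 6180.8
11566.9 = 258.4922 T
T = 44.748 °C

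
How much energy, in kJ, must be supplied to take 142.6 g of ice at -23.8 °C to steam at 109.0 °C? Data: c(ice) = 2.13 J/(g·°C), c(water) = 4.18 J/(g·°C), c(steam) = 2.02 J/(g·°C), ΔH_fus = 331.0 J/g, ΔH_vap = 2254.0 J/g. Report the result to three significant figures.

q1 (heat ice -23.8→0.0 °C): 142.6 × 2.13 × 23.8 = 7229 J
q2 (melt at 0 °C): 142.6 × 331.0 = 47201 J
q3 (heat water 0.0→100.0 °C): 142.6 × 4.18 × 100.0 = 59607 J
q4 (vaporize at 100 °C): 142.6 × 2254.0 = 321420 J
q5 (heat steam 100.0→109.0 °C): 142.6 × 2.02 × 9.0 = 2592 J
Total: 7229 + 47201 + 59607 + 321420 + 2592 = 438049 J = 438 kJ

q = 438 kJ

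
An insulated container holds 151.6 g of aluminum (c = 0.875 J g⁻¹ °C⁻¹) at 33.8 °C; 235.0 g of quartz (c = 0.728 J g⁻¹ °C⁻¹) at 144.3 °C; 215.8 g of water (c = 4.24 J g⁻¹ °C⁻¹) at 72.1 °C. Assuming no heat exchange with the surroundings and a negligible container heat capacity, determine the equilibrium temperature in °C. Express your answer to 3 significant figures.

Σ mᵢcᵢ(T − Tᵢ) = 0  ⇒  T = Σ mᵢcᵢTᵢ / Σ mᵢcᵢ
Σ mᵢcᵢ = 151.6×0.875 + 235.0×0.728 + 215.8×4.24 = 1218.722
Σ mᵢcᵢTᵢ = 132.65×33.8 + 171.08×144.3 + 914.992×72.1 = 95141
T = 95141 / 1218.722 = 78.07 °C

T_f = 78.1 °C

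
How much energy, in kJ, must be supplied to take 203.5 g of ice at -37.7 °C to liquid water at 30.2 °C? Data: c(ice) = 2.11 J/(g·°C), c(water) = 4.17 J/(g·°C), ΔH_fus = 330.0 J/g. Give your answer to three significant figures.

q = 109 kJ

q1 (heat ice -37.7→0.0 °C): 203.5 × 2.11 × 37.7 = 16188 J
q2 (melt at 0 °C): 203.5 × 330.0 = 67155 J
q3 (heat water 0.0→30.2 °C): 203.5 × 4.17 × 30.2 = 25628 J
Total: 16188 + 67155 + 25628 = 108971 J = 109 kJ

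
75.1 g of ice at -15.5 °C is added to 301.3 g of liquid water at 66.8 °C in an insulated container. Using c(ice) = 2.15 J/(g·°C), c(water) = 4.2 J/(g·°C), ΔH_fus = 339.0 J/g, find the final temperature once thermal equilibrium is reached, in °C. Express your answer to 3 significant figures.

Heat to bring ice to 0 °C and melt it: q₁ = 75.1×2.15×15.5 + 75.1×339.0 = 27962 J
Heat the water can supply cooling to 0 °C: 301.3×4.2×66.8 = 84532.7 J > q₁, so all ice melts.
Energy balance: 301.3×4.2×(66.8 − T) = 27962 + 75.1×4.2×(T − 0)
1265.46(66.8 − T) = 27962 + 315.42 T
84532.7 − 27962 = 1580.88 T
T = 56570.7 / 1580.88 = 35.78 °C

T_f = 35.8 °C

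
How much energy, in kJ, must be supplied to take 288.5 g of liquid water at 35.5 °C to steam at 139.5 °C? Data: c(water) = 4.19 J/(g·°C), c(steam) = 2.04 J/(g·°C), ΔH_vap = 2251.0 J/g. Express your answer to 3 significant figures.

q = 751 kJ

q1 (heat water 35.5→100.0 °C): 288.5 × 4.19 × 64.5 = 77969 J
q2 (vaporize at 100 °C): 288.5 × 2251.0 = 649414 J
q3 (heat steam 100.0→139.5 °C): 288.5 × 2.04 × 39.5 = 23247 J
Total: 77969 + 649414 + 23247 = 750630 J = 751 kJ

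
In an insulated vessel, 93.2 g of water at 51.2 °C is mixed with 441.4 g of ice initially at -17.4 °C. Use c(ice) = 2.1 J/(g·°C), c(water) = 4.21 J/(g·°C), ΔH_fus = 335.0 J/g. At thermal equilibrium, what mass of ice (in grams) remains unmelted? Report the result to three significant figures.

m_ice remaining = 430 g

Heat to warm all ice to 0 °C: 441.4×2.1×17.4 = 16129 J
Heat released by water cooling to 0 °C: 93.2×4.21×51.2 = 20089 J
20089 J < 16129 + 441.4×335.0 = 163998 J, so not all ice melts; final T = 0 °C.
Heat left for melting: 20089 − 16129 = 3960 J
Mass melted = 3960 / 335.0 = 11.82 g
Ice remaining = 441.4 − 11.82 = 429.58 g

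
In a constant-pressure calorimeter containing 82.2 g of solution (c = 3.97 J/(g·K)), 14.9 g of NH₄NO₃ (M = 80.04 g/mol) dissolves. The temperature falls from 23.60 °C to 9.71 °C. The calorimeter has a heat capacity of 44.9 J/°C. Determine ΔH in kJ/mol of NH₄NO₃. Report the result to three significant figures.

ΔH = 27.7 kJ/mol

|ΔT| = |9.71 − 23.60| = 13.89 °C
|q_surr| = (82.2 × 3.97 + 44.9) × 13.89 = 371.234 × 13.89 = 5156 J
n(NH₄NO₃) = 14.9 / 80.04 = 0.1862 mol
Temperature fell, so q_rxn = +|q_surr| = 5.156 kJ
ΔH = q_rxn / n = 27.69 kJ/mol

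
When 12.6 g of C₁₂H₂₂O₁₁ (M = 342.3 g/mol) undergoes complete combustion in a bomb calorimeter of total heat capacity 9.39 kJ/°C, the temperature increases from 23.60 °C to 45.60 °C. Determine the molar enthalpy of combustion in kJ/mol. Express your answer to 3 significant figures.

ΔH = -5610 kJ/mol

ΔT = 45.60 − 23.60 = 22.00 °C
q_cal = C_cal × ΔT = 9.39 × 22.00 = 206.58 kJ
n = 12.6 / 342.3 = 0.03681 mol
q_rxn = −q_cal = -206.58 kJ
ΔH = -206.58 / 0.03681 = -5612 kJ/mol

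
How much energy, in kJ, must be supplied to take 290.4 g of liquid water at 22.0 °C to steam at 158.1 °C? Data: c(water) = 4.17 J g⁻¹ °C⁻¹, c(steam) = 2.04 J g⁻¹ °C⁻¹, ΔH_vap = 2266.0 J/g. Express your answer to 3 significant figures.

q1 (heat water 22.0→100.0 °C): 290.4 × 4.17 × 78.0 = 94456 J
q2 (vaporize at 100 °C): 290.4 × 2266.0 = 658046 J
q3 (heat steam 100.0→158.1 °C): 290.4 × 2.04 × 58.1 = 34419 J
Total: 94456 + 658046 + 34419 = 786921 J = 787 kJ

q = 787 kJ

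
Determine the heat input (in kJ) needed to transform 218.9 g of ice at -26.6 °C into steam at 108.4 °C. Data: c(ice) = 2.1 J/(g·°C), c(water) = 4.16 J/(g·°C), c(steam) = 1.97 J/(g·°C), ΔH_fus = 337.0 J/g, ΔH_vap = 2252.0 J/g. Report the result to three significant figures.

q1 (heat ice -26.6→0.0 °C): 218.9 × 2.1 × 26.6 = 12228 J
q2 (melt at 0 °C): 218.9 × 337.0 = 73769 J
q3 (heat water 0.0→100.0 °C): 218.9 × 4.16 × 100.0 = 91062 J
q4 (vaporize at 100 °C): 218.9 × 2252.0 = 492963 J
q5 (heat steam 100.0→108.4 °C): 218.9 × 1.97 × 8.4 = 3622 J
Total: 12228 + 73769 + 91062 + 492963 + 3622 = 673644 J = 674 kJ

q = 674 kJ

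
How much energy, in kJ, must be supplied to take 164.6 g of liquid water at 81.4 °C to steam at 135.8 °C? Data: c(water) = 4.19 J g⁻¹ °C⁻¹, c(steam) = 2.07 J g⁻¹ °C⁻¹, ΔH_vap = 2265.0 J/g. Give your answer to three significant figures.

q = 398 kJ

q1 (heat water 81.4→100.0 °C): 164.6 × 4.19 × 18.6 = 12828 J
q2 (vaporize at 100 °C): 164.6 × 2265.0 = 372819 J
q3 (heat steam 100.0→135.8 °C): 164.6 × 2.07 × 35.8 = 12198 J
Total: 12828 + 372819 + 12198 = 397845 J = 398 kJ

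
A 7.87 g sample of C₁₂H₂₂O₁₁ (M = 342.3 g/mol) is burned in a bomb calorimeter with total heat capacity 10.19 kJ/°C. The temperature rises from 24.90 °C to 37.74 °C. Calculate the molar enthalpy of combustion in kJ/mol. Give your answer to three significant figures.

ΔT = 37.74 − 24.90 = 12.84 °C
q_cal = C_cal × ΔT = 10.19 × 12.84 = 130.8396 kJ
n = 7.87 / 342.3 = 0.02299 mol
q_rxn = −q_cal = -130.8396 kJ
ΔH = -130.8396 / 0.02299 = -5691 kJ/mol

ΔH = -5690 kJ/mol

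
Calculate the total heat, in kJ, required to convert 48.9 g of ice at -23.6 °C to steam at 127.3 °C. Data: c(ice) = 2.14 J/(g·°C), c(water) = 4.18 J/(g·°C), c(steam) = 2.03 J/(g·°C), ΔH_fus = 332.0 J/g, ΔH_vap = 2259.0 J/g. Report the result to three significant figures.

q1 (heat ice -23.6→0.0 °C): 48.9 × 2.14 × 23.6 = 2470 J
q2 (melt at 0 °C): 48.9 × 332.0 = 16235 J
q3 (heat water 0.0→100.0 °C): 48.9 × 4.18 × 100.0 = 20440 J
q4 (vaporize at 100 °C): 48.9 × 2259.0 = 110465 J
q5 (heat steam 100.0→127.3 °C): 48.9 × 2.03 × 27.3 = 2710 J
Total: 2470 + 16235 + 20440 + 110465 + 2710 = 152320 J = 152 kJ

q = 152 kJ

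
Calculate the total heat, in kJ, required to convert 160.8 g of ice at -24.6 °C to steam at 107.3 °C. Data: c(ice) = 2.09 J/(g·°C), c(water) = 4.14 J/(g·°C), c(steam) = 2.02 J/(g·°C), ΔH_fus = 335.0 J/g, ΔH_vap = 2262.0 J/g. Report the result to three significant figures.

q1 (heat ice -24.6→0.0 °C): 160.8 × 2.09 × 24.6 = 8267 J
q2 (melt at 0 °C): 160.8 × 335.0 = 53868 J
q3 (heat water 0.0→100.0 °C): 160.8 × 4.14 × 100.0 = 66571 J
q4 (vaporize at 100 °C): 160.8 × 2262.0 = 363730 J
q5 (heat steam 100.0→107.3 °C): 160.8 × 2.02 × 7.3 = 2371 J
Total: 8267 + 53868 + 66571 + 363730 + 2371 = 494807 J = 495 kJ

q = 495 kJ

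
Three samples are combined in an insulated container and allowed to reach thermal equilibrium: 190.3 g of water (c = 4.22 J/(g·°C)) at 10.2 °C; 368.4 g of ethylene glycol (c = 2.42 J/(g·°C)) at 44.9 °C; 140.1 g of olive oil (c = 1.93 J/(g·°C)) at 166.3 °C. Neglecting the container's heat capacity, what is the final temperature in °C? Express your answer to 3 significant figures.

T_f = 47.4 °C

Σ mᵢcᵢ(T − Tᵢ) = 0  ⇒  T = Σ mᵢcᵢTᵢ / Σ mᵢcᵢ
Σ mᵢcᵢ = 190.3×4.22 + 368.4×2.42 + 140.1×1.93 = 1964.987
Σ mᵢcᵢTᵢ = 803.066×10.2 + 891.528×44.9 + 270.393×166.3 = 93187
T = 93187 / 1964.987 = 47.42 °C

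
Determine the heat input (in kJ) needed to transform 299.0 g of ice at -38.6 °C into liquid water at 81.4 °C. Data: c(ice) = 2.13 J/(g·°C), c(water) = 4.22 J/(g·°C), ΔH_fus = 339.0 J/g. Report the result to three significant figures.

q1 (heat ice -38.6→0.0 °C): 299.0 × 2.13 × 38.6 = 24583 J
q2 (melt at 0 °C): 299.0 × 339.0 = 101361 J
q3 (heat water 0.0→81.4 °C): 299.0 × 4.22 × 81.4 = 102709 J
Total: 24583 + 101361 + 102709 = 228653 J = 229 kJ

q = 229 kJ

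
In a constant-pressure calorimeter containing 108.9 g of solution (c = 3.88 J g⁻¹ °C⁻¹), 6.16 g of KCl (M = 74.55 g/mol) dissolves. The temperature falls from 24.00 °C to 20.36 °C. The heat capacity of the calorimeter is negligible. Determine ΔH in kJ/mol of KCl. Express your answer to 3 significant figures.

ΔH = 18.6 kJ/mol

|ΔT| = |20.36 − 24.00| = 3.64 °C
|q_surr| = (108.9 × 3.88) × 3.64 = 422.532 × 3.64 = 1538 J
n(KCl) = 6.16 / 74.55 = 0.08263 mol
Temperature fell, so q_rxn = +|q_surr| = 1.538 kJ
ΔH = q_rxn / n = 18.61 kJ/mol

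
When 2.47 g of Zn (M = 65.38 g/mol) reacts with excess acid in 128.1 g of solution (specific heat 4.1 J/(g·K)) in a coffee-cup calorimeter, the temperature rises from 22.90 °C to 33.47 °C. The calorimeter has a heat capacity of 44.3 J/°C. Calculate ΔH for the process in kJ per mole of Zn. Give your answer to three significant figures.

|ΔT| = |33.47 − 22.90| = 10.57 °C
|q_surr| = (128.1 × 4.1 + 44.3) × 10.57 = 569.51 × 10.57 = 6020 J
n(Zn) = 2.47 / 65.38 = 0.03778 mol
Temperature rose, so q_rxn = −|q_surr| = -6.020 kJ
ΔH = q_rxn / n = -159.3 kJ/mol

ΔH = -159 kJ/mol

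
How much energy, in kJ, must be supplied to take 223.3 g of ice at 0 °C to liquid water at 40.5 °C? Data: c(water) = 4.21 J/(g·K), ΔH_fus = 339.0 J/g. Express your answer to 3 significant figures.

q = 114 kJ

q1 (melt at 0 °C): 223.3 × 339.0 = 75699 J
q2 (heat water 0.0→40.5 °C): 223.3 × 4.21 × 40.5 = 38074 J
Total: 75699 + 38074 = 113773 J = 114 kJ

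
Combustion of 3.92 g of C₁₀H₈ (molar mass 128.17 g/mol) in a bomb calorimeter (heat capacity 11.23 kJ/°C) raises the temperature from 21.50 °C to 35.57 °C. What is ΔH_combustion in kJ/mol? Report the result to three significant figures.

ΔH = -5170 kJ/mol

ΔT = 35.57 − 21.50 = 14.07 °C
q_cal = C_cal × ΔT = 11.23 × 14.07 = 158.0061 kJ
n = 3.92 / 128.17 = 0.03058 mol
q_rxn = −q_cal = -158.0061 kJ
ΔH = -158.0061 / 0.03058 = -5167 kJ/mol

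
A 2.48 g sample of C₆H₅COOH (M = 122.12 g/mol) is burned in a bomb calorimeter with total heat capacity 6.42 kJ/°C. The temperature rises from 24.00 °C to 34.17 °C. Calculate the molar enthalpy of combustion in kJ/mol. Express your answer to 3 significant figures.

ΔH = -3220 kJ/mol

ΔT = 34.17 − 24.00 = 10.17 °C
q_cal = C_cal × ΔT = 6.42 × 10.17 = 65.2914 kJ
n = 2.48 / 122.12 = 0.020308 mol
q_rxn = −q_cal = -65.2914 kJ
ΔH = -65.2914 / 0.020308 = -3215 kJ/mol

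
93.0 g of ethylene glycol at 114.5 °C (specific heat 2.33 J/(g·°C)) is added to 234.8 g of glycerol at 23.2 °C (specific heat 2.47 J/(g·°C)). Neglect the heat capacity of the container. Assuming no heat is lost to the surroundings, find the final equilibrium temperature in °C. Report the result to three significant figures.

T_f = 48.0 °C

Heat lost by ethylene glycol = heat gained by glycerol.
(93.0)(2.33)(114.5 − T) = (234.8)(2.47)(T − 23.2)
216.69 (114.5 − T) = 579.956 (T − 23.2)
24811 − 216.69 T = 579.956 T − 13455
38266 = 796.646 T
T = 48.03 °C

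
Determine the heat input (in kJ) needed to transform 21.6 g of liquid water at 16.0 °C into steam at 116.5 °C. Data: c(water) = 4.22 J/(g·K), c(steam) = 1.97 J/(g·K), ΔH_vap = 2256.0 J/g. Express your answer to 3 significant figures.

q1 (heat water 16.0→100.0 °C): 21.6 × 4.22 × 84.0 = 7657 J
q2 (vaporize at 100 °C): 21.6 × 2256.0 = 48730 J
q3 (heat steam 100.0→116.5 °C): 21.6 × 1.97 × 16.5 = 702 J
Total: 7657 + 48730 + 702 = 57089 J = 57.1 kJ

q = 57.1 kJ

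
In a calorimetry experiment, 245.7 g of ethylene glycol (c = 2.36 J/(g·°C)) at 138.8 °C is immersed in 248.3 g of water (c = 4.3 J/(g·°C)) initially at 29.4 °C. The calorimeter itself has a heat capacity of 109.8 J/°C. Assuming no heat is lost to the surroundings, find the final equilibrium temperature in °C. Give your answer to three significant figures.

Heat lost by ethylene glycol = heat gained by water + calorimeter.
(245.7)(2.36)(138.8 − T) = [(248.3)(4.3) + 109.8](T − 29.4)
579.852 (138.8 − T) = 1177.49 (T − 29.4)
80483 − 579.852 T = 1177.49 T − 34618
115101 = 1757.342 T
T = 65.50 °C

T_f = 65.5 °C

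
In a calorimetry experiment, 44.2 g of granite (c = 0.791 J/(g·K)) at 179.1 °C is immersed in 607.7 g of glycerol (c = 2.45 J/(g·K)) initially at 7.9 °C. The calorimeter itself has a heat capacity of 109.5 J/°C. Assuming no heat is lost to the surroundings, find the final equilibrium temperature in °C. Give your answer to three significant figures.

Heat lost by granite = heat gained by glycerol + calorimeter.
(44.2)(0.791)(179.1 − T) = [(607.7)(2.45) + 109.5](T − 7.9)
34.9622 (179.1 − T) = 1598.365 (T − 7.9)
6261.7 − 34.9622 T = 1598.365 T − 12627
18888.7 = 1633.3272 T
T = 11.56 °C

T_f = 11.6 °C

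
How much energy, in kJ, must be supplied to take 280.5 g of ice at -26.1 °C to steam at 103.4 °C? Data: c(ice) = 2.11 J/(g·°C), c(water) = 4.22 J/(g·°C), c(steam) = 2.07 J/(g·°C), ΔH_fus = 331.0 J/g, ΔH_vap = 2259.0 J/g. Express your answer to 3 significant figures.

q1 (heat ice -26.1→0.0 °C): 280.5 × 2.11 × 26.1 = 15447 J
q2 (melt at 0 °C): 280.5 × 331.0 = 92846 J
q3 (heat water 0.0→100.0 °C): 280.5 × 4.22 × 100.0 = 118371 J
q4 (vaporize at 100 °C): 280.5 × 2259.0 = 633650 J
q5 (heat steam 100.0→103.4 °C): 280.5 × 2.07 × 3.4 = 1974 J
Total: 15447 + 92846 + 118371 + 633650 + 1974 = 862288 J = 862 kJ

q = 862 kJ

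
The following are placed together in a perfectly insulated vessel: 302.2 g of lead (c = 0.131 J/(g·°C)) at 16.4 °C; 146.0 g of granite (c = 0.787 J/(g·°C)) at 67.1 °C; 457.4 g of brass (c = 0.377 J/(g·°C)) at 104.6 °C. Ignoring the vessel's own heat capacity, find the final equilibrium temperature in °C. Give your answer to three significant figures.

Σ mᵢcᵢ(T − Tᵢ) = 0  ⇒  T = Σ mᵢcᵢTᵢ / Σ mᵢcᵢ
Σ mᵢcᵢ = 302.2×0.131 + 146.0×0.787 + 457.4×0.377 = 326.9300
Σ mᵢcᵢTᵢ = 39.5882×16.4 + 114.902×67.1 + 172.4398×104.6 = 26396
T = 26396 / 326.9300 = 80.74 °C

T_f = 80.7 °C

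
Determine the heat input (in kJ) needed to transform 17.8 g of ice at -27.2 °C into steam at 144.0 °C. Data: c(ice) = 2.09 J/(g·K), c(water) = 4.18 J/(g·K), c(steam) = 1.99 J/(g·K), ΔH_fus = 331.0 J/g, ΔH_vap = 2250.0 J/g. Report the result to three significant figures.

q1 (heat ice -27.2→0.0 °C): 17.8 × 2.09 × 27.2 = 1012 J
q2 (melt at 0 °C): 17.8 × 331.0 = 5892 J
q3 (heat water 0.0→100.0 °C): 17.8 × 4.18 × 100.0 = 7440 J
q4 (vaporize at 100 °C): 17.8 × 2250.0 = 40050 J
q5 (heat steam 100.0→144.0 °C): 17.8 × 1.99 × 44.0 = 1559 J
Total: 1012 + 5892 + 7440 + 40050 + 1559 = 55953 J = 56.0 kJ

q = 56.0 kJ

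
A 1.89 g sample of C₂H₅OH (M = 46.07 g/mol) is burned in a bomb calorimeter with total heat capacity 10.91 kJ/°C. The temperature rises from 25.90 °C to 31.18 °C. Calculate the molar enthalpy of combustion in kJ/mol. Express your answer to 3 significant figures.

ΔH = -1400 kJ/mol

ΔT = 31.18 − 25.90 = 5.28 °C
q_cal = C_cal × ΔT = 10.91 × 5.28 = 57.6048 kJ
n = 1.89 / 46.07 = 0.04102 mol
q_rxn = −q_cal = -57.6048 kJ
ΔH = -57.6048 / 0.04102 = -1404 kJ/mol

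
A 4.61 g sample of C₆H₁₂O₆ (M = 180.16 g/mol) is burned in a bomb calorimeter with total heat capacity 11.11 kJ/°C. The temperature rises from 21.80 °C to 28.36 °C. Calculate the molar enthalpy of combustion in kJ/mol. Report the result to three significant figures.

ΔH = -2850 kJ/mol

ΔT = 28.36 − 21.80 = 6.56 °C
q_cal = C_cal × ΔT = 11.11 × 6.56 = 72.8816 kJ
n = 4.61 / 180.16 = 0.02559 mol
q_rxn = −q_cal = -72.8816 kJ
ΔH = -72.8816 / 0.02559 = -2848 kJ/mol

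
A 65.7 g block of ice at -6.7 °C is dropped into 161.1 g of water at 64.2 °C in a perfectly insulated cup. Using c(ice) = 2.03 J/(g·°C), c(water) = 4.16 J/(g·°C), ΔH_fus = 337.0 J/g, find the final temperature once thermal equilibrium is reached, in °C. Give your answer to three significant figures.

T_f = 21.2 °C

Heat to bring ice to 0 °C and melt it: q₁ = 65.7×2.03×6.7 + 65.7×337.0 = 23034 J
Heat the water can supply cooling to 0 °C: 161.1×4.16×64.2 = 43025.3 J > q₁, so all ice melts.
Energy balance: 161.1×4.16×(64.2 − T) = 23034 + 65.7×4.16×(T − 0)
670.176(64.2 − T) = 23034 + 273.312 T
43025.3 − 23034 = 943.488 T
T = 19991.3 / 943.488 = 21.19 °C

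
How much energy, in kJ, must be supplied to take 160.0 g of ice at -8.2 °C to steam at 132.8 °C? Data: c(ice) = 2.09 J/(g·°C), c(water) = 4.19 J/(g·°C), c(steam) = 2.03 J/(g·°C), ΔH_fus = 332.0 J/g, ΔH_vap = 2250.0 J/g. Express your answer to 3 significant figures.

q = 494 kJ

q1 (heat ice -8.2→0.0 °C): 160.0 × 2.09 × 8.2 = 2742 J
q2 (melt at 0 °C): 160.0 × 332.0 = 53120 J
q3 (heat water 0.0→100.0 °C): 160.0 × 4.19 × 100.0 = 67040 J
q4 (vaporize at 100 °C): 160.0 × 2250.0 = 360000 J
q5 (heat steam 100.0→132.8 °C): 160.0 × 2.03 × 32.8 = 10653 J
Total: 2742 + 53120 + 67040 + 360000 + 10653 = 493555 J = 494 kJ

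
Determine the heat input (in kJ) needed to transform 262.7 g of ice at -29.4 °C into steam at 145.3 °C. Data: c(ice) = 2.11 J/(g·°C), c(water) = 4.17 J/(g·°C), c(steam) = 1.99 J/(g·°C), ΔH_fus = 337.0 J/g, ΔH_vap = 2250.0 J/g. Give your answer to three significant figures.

q = 829 kJ

q1 (heat ice -29.4→0.0 °C): 262.7 × 2.11 × 29.4 = 16296 J
q2 (melt at 0 °C): 262.7 × 337.0 = 88530 J
q3 (heat water 0.0→100.0 °C): 262.7 × 4.17 × 100.0 = 109546 J
q4 (vaporize at 100 °C): 262.7 × 2250.0 = 591075 J
q5 (heat steam 100.0→145.3 °C): 262.7 × 1.99 × 45.3 = 23682 J
Total: 16296 + 88530 + 109546 + 591075 + 23682 = 829129 J = 829 kJ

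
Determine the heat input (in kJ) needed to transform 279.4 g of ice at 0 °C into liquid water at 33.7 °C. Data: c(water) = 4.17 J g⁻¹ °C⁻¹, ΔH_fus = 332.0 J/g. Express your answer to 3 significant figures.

q = 132 kJ

q1 (melt at 0 °C): 279.4 × 332.0 = 92761 J
q2 (heat water 0.0→33.7 °C): 279.4 × 4.17 × 33.7 = 39264 J
Total: 92761 + 39264 = 132025 J = 132 kJ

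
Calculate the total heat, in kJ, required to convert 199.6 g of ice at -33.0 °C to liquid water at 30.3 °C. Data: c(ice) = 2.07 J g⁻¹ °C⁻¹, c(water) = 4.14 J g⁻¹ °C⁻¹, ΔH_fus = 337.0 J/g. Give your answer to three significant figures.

q = 106 kJ

q1 (heat ice -33.0→0.0 °C): 199.6 × 2.07 × 33.0 = 13635 J
q2 (melt at 0 °C): 199.6 × 337.0 = 67265 J
q3 (heat water 0.0→30.3 °C): 199.6 × 4.14 × 30.3 = 25038 J
Total: 13635 + 67265 + 25038 = 105938 J = 106 kJ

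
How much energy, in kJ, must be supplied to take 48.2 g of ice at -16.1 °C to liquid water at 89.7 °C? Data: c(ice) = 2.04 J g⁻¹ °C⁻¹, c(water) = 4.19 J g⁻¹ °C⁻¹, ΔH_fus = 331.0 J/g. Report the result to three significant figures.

q1 (heat ice -16.1→0.0 °C): 48.2 × 2.04 × 16.1 = 1583 J
q2 (melt at 0 °C): 48.2 × 331.0 = 15954 J
q3 (heat water 0.0→89.7 °C): 48.2 × 4.19 × 89.7 = 18116 J
Total: 1583 + 15954 + 18116 = 35653 J = 35.7 kJ

q = 35.7 kJ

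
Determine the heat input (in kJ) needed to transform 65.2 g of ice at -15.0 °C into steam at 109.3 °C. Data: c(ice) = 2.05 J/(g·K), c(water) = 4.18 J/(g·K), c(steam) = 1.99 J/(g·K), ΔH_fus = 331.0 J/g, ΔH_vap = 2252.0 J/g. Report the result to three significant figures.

q1 (heat ice -15.0→0.0 °C): 65.2 × 2.05 × 15.0 = 2005 J
q2 (melt at 0 °C): 65.2 × 331.0 = 21581 J
q3 (heat water 0.0→100.0 °C): 65.2 × 4.18 × 100.0 = 27254 J
q4 (vaporize at 100 °C): 65.2 × 2252.0 = 146830 J
q5 (heat steam 100.0→109.3 °C): 65.2 × 1.99 × 9.3 = 1207 J
Total: 2005 + 21581 + 27254 + 146830 + 1207 = 198877 J = 199 kJ

q = 199 kJ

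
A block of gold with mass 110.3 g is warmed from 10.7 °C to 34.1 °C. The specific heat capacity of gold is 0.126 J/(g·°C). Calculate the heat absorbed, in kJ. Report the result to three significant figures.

q = 0.325 kJ

q = m c ΔT = 110.3 × 0.126 × (34.1 − 10.7)
q = 110.3 × 0.126 × 23.4 = 325.2 J = 0.325 kJ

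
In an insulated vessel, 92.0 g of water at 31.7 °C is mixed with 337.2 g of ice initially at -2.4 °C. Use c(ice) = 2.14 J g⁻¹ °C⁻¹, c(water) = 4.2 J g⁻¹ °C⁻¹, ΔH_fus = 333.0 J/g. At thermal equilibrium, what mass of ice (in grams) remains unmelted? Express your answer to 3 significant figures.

m_ice remaining = 306 g

Heat to warm all ice to 0 °C: 337.2×2.14×2.4 = 1731.9 J
Heat released by water cooling to 0 °C: 92.0×4.2×31.7 = 12249 J
12249 J < 1731.9 + 337.2×333.0 = 114019.5 J, so not all ice melts; final T = 0 °C.
Heat left for melting: 12249 − 1731.9 = 10517.1 J
Mass melted = 10517.1 / 333.0 = 31.58 g
Ice remaining = 337.2 − 31.58 = 305.62 g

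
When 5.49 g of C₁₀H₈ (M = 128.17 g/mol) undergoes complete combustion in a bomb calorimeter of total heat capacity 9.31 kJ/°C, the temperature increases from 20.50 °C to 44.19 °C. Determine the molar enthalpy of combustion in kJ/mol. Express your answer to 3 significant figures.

ΔH = -5150 kJ/mol

ΔT = 44.19 − 20.50 = 23.69 °C
q_cal = C_cal × ΔT = 9.31 × 23.69 = 220.5539 kJ
n = 5.49 / 128.17 = 0.04283 mol
q_rxn = −q_cal = -220.5539 kJ
ΔH = -220.5539 / 0.04283 = -5150 kJ/mol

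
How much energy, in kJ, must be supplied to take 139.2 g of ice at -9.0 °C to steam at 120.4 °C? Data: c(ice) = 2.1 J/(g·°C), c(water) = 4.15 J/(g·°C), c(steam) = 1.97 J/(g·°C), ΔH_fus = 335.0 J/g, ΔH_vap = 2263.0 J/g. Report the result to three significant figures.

q1 (heat ice -9.0→0.0 °C): 139.2 × 2.1 × 9.0 = 2631 J
q2 (melt at 0 °C): 139.2 × 335.0 = 46632 J
q3 (heat water 0.0→100.0 °C): 139.2 × 4.15 × 100.0 = 57768 J
q4 (vaporize at 100 °C): 139.2 × 2263.0 = 315010 J
q5 (heat steam 100.0→120.4 °C): 139.2 × 1.97 × 20.4 = 5594 J
Total: 2631 + 46632 + 57768 + 315010 + 5594 = 427635 J = 428 kJ

q = 428 kJ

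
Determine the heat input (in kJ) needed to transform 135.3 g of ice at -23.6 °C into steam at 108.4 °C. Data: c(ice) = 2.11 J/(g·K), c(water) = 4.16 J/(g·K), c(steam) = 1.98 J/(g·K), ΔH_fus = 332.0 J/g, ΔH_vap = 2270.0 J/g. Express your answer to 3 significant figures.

q1 (heat ice -23.6→0.0 °C): 135.3 × 2.11 × 23.6 = 6737 J
q2 (melt at 0 °C): 135.3 × 332.0 = 44920 J
q3 (heat water 0.0→100.0 °C): 135.3 × 4.16 × 100.0 = 56285 J
q4 (vaporize at 100 °C): 135.3 × 2270.0 = 307131 J
q5 (heat steam 100.0→108.4 °C): 135.3 × 1.98 × 8.4 = 2250 J
Total: 6737 + 44920 + 56285 + 307131 + 2250 = 417323 J = 417 kJ

q = 417 kJ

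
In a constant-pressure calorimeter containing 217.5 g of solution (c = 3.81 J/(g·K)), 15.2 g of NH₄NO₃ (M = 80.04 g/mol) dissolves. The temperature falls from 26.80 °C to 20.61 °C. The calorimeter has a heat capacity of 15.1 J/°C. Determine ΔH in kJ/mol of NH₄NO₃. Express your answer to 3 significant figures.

|ΔT| = |20.61 − 26.80| = 6.19 °C
|q_surr| = (217.5 × 3.81 + 15.1) × 6.19 = 843.775 × 6.19 = 5223 J
n(NH₄NO₃) = 15.2 / 80.04 = 0.1899 mol
Temperature fell, so q_rxn = +|q_surr| = 5.223 kJ
ΔH = q_rxn / n = 27.50 kJ/mol

ΔH = 27.5 kJ/mol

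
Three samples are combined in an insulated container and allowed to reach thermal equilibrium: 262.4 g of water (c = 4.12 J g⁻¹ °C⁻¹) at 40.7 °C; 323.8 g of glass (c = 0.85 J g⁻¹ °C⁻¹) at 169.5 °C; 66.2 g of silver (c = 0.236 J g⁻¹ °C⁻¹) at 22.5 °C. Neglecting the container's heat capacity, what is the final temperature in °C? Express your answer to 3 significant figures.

T_f = 66.3 °C

Σ mᵢcᵢ(T − Tᵢ) = 0  ⇒  T = Σ mᵢcᵢTᵢ / Σ mᵢcᵢ
Σ mᵢcᵢ = 262.4×4.12 + 323.8×0.85 + 66.2×0.236 = 1371.9412
Σ mᵢcᵢTᵢ = 1081.088×40.7 + 275.23×169.5 + 15.6232×22.5 = 91003
T = 91003 / 1371.9412 = 66.33 °C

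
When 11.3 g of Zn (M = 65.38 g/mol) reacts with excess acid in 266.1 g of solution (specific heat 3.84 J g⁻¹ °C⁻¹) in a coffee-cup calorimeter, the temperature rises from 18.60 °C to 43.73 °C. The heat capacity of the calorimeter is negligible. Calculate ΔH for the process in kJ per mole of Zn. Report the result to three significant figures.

|ΔT| = |43.73 − 18.60| = 25.13 °C
|q_surr| = (266.1 × 3.84) × 25.13 = 1021.824 × 25.13 = 25680 J
n(Zn) = 11.3 / 65.38 = 0.1728 mol
Temperature rose, so q_rxn = −|q_surr| = -25.68 kJ
ΔH = q_rxn / n = -148.6 kJ/mol

ΔH = -149 kJ/mol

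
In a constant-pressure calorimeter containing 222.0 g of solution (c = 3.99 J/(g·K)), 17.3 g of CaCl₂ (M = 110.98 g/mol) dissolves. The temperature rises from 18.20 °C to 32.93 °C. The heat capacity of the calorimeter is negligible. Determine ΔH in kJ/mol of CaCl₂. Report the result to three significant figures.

|ΔT| = |32.93 − 18.20| = 14.73 °C
|q_surr| = (222.0 × 3.99) × 14.73 = 885.78 × 14.73 = 13050 J
n(CaCl₂) = 17.3 / 110.98 = 0.1559 mol
Temperature rose, so q_rxn = −|q_surr| = -13.05 kJ
ΔH = q_rxn / n = -83.71 kJ/mol

ΔH = -83.7 kJ/mol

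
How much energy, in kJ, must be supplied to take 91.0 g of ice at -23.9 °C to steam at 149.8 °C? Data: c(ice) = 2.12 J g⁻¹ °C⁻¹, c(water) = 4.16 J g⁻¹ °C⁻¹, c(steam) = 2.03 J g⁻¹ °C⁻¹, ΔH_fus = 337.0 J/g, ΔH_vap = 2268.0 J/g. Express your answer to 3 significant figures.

q1 (heat ice -23.9→0.0 °C): 91.0 × 2.12 × 23.9 = 4611 J
q2 (melt at 0 °C): 91.0 × 337.0 = 30667 J
q3 (heat water 0.0→100.0 °C): 91.0 × 4.16 × 100.0 = 37856 J
q4 (vaporize at 100 °C): 91.0 × 2268.0 = 206388 J
q5 (heat steam 100.0→149.8 °C): 91.0 × 2.03 × 49.8 = 9200 J
Total: 4611 + 30667 + 37856 + 206388 + 9200 = 288722 J = 289 kJ

q = 289 kJ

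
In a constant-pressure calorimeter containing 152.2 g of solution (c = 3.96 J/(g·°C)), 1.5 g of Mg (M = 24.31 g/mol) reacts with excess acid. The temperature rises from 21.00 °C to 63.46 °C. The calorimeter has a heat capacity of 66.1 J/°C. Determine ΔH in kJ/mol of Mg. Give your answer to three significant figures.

|ΔT| = |63.46 − 21.00| = 42.46 °C
|q_surr| = (152.2 × 3.96 + 66.1) × 42.46 = 668.812 × 42.46 = 28400 J
n(Mg) = 1.5 / 24.31 = 0.06170 mol
Temperature rose, so q_rxn = −|q_surr| = -28.40 kJ
ΔH = q_rxn / n = -460.3 kJ/mol

ΔH = -460 kJ/mol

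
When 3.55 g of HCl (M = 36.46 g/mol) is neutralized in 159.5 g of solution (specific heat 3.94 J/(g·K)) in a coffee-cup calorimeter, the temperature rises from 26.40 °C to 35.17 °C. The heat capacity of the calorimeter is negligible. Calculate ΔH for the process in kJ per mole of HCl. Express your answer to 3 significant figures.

|ΔT| = |35.17 − 26.40| = 8.77 °C
|q_surr| = (159.5 × 3.94) × 8.77 = 628.43 × 8.77 = 5511 J
n(HCl) = 3.55 / 36.46 = 0.09737 mol
Temperature rose, so q_rxn = −|q_surr| = -5.511 kJ
ΔH = q_rxn / n = -56.60 kJ/mol

ΔH = -56.6 kJ/mol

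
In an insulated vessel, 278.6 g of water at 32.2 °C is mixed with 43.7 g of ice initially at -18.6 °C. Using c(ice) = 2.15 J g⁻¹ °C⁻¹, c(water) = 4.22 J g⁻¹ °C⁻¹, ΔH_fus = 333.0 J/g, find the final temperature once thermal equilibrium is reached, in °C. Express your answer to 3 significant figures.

Heat to bring ice to 0 °C and melt it: q₁ = 43.7×2.15×18.6 + 43.7×333.0 = 16300 J
Heat the water can supply cooling to 0 °C: 278.6×4.22×32.2 = 37857.3 J > q₁, so all ice melts.
Energy balance: 278.6×4.22×(32.2 − T) = 16300 + 43.7×4.22×(T − 0)
1175.692(32.2 − T) = 16300 + 184.414 T
37857.3 − 16300 = 1360.106 T
T = 21557.3 / 1360.106 = 15.8497 °C

T_f = 15.8 °C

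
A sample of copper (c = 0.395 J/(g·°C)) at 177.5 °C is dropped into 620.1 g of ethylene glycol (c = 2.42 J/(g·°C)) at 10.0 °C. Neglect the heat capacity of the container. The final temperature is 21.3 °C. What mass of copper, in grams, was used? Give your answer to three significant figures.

q_gained = (620.1 × 2.42) × (21.3 − 10.0) = 16960 J
q_lost = m × 0.395 × (177.5 − 21.3) = 61.699 m
m = 16960 / 61.699 = 275 g

m = 275 g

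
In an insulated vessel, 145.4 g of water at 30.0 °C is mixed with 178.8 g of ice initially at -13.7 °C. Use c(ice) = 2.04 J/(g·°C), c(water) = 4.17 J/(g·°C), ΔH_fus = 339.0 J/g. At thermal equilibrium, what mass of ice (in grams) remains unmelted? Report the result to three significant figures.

Heat to warm all ice to 0 °C: 178.8×2.04×13.7 = 4997.1 J
Heat released by water cooling to 0 °C: 145.4×4.17×30.0 = 18190 J
18190 J < 4997.1 + 178.8×339.0 = 65610.3 J, so not all ice melts; final T = 0 °C.
Heat left for melting: 18190 − 4997.1 = 13192.9 J
Mass melted = 13192.9 / 339.0 = 38.92 g
Ice remaining = 178.8 − 38.92 = 139.88 g

m_ice remaining = 140 g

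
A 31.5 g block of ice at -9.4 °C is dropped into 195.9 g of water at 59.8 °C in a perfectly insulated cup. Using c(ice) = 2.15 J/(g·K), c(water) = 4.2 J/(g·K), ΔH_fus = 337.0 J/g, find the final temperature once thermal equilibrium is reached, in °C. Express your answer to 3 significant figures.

T_f = 39.7 °C

Heat to bring ice to 0 °C and melt it: q₁ = 31.5×2.15×9.4 + 31.5×337.0 = 11252 J
Heat the water can supply cooling to 0 °C: 195.9×4.2×59.8 = 49202.2 J > q₁, so all ice melts.
Energy balance: 195.9×4.2×(59.8 − T) = 11252 + 31.5×4.2×(T − 0)
822.78(59.8 − T) = 11252 + 132.3 T
49202.2 − 11252 = 955.08 T
T = 37950.2 / 955.08 = 39.74 °C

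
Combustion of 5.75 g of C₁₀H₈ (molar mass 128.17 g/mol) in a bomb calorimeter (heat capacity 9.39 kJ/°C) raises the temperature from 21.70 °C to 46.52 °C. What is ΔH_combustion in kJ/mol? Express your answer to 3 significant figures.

ΔT = 46.52 − 21.70 = 24.82 °C
q_cal = C_cal × ΔT = 9.39 × 24.82 = 233.0598 kJ
n = 5.75 / 128.17 = 0.04486 mol
q_rxn = −q_cal = -233.0598 kJ
ΔH = -233.0598 / 0.04486 = -5195 kJ/mol

ΔH = -5200 kJ/mol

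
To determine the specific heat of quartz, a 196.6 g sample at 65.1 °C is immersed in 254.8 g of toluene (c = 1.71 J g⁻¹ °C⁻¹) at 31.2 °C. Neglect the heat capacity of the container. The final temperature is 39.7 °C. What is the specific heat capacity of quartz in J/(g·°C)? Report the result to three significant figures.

c = 0.742 J/(g·°C)

q_gained = (254.8 × 1.71) × (39.7 − 31.2) = 3704 J
q_lost = 196.6 × c × (65.1 − 39.7) = 4993.64 c
Set equal: c = 3704 / 4993.64 = 0.742 J/(g·°C)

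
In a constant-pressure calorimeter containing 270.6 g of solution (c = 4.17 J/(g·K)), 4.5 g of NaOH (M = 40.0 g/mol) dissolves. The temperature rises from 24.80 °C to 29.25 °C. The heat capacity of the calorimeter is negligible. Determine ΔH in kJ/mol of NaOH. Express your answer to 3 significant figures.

ΔH = -44.6 kJ/mol

|ΔT| = |29.25 − 24.80| = 4.45 °C
|q_surr| = (270.6 × 4.17) × 4.45 = 1128.402 × 4.45 = 5021 J
n(NaOH) = 4.5 / 40.0 = 0.1125 mol
Temperature rose, so q_rxn = −|q_surr| = -5.021 kJ
ΔH = q_rxn / n = -44.63 kJ/mol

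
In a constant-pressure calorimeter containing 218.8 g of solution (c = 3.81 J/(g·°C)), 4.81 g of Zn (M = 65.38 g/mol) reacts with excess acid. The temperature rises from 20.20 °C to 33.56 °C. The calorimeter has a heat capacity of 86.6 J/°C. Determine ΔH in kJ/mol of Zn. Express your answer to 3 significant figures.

ΔH = -167 kJ/mol

|ΔT| = |33.56 − 20.20| = 13.36 °C
|q_surr| = (218.8 × 3.81 + 86.6) × 13.36 = 920.228 × 13.36 = 12290 J
n(Zn) = 4.81 / 65.38 = 0.07357 mol
Temperature rose, so q_rxn = −|q_surr| = -12.29 kJ
ΔH = q_rxn / n = -167.1 kJ/mol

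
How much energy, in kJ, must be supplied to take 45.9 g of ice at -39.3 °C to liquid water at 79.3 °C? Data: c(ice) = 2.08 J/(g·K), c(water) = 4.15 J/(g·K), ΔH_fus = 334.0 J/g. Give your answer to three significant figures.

q1 (heat ice -39.3→0.0 °C): 45.9 × 2.08 × 39.3 = 3752 J
q2 (melt at 0 °C): 45.9 × 334.0 = 15331 J
q3 (heat water 0.0→79.3 °C): 45.9 × 4.15 × 79.3 = 15105 J
Total: 3752 + 15331 + 15105 = 34188 J = 34.2 kJ

q = 34.2 kJ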